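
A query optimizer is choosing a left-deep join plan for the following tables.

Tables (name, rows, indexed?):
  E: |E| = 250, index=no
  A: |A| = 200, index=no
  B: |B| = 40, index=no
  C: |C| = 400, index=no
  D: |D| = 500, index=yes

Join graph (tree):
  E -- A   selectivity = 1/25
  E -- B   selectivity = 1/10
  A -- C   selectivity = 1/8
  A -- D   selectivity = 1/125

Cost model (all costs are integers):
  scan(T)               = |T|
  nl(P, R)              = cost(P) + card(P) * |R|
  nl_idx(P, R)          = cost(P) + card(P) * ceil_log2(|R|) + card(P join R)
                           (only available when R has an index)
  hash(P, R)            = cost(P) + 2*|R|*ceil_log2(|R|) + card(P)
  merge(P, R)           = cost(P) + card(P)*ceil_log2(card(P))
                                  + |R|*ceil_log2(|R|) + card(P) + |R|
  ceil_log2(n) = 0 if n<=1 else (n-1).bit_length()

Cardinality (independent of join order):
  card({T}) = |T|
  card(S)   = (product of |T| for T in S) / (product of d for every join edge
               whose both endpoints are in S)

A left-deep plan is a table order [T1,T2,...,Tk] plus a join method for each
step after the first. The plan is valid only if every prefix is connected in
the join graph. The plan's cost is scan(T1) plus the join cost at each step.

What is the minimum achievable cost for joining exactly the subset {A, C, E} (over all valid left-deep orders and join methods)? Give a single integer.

Selinger DP over subsets of {A,C,E}:
  {E}: scan cost=250, card=250
  {A}: scan cost=200, card=200
  {C}: scan cost=400, card=400
  {AE}: card=2000; try (A,hash)→3700, (E,merge)→4250, (A,merge)→4300, (E,hash)→4400, (E,nl)→50200, (A,nl)→50250; best=3700 via (A,hash)
  {AC}: card=10000; try (A,hash)→4000, (C,merge)→6000, (A,merge)→6200, (C,hash)→7600, (C,nl)→80200, (A,nl)→80400; best=4000 via (A,hash)
  {ACE}: card=100000; try (C,hash)→12900, (E,hash)→18000, (C,merge)→31700, (E,merge)→156250, (C,nl)→803700, (E,nl)→2504000; best=12900 via (C,hash)

12900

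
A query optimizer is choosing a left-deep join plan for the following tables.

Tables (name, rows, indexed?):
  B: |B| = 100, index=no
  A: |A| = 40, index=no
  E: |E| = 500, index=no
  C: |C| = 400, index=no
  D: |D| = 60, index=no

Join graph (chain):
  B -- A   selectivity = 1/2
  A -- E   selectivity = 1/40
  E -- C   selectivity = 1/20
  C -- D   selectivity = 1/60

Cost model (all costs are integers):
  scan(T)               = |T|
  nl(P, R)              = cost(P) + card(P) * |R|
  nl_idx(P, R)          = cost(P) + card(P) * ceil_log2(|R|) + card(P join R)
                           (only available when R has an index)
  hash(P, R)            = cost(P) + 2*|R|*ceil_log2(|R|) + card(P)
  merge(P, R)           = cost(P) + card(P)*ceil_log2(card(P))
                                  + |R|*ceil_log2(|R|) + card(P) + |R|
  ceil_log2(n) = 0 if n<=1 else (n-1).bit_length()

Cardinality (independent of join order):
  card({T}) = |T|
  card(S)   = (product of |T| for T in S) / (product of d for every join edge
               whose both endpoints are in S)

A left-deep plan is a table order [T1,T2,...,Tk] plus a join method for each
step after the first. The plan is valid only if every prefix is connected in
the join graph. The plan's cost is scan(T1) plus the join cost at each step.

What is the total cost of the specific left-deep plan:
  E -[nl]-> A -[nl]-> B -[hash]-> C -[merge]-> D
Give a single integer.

step 1: scan E: cost=500, card=500
step 2: join A via nl
    card(P join A) = 500*40/(40) = 500
    cost = 500 + 500*40 = 20500
step 3: join B via nl
    card(P join B) = 500*100/(2) = 25000
    cost = 20500 + 500*100 = 70500
step 4: join C via hash
    card(P join C) = 25000*400/(20) = 500000
    cost = 70500 + 2*400*9 + 25000 = 102700
step 5: join D via merge
    card(P join D) = 500000*60/(60) = 500000
    cost = 102700 + 500000*19 + 60*6 + 500000 + 60 = 10103120

10103120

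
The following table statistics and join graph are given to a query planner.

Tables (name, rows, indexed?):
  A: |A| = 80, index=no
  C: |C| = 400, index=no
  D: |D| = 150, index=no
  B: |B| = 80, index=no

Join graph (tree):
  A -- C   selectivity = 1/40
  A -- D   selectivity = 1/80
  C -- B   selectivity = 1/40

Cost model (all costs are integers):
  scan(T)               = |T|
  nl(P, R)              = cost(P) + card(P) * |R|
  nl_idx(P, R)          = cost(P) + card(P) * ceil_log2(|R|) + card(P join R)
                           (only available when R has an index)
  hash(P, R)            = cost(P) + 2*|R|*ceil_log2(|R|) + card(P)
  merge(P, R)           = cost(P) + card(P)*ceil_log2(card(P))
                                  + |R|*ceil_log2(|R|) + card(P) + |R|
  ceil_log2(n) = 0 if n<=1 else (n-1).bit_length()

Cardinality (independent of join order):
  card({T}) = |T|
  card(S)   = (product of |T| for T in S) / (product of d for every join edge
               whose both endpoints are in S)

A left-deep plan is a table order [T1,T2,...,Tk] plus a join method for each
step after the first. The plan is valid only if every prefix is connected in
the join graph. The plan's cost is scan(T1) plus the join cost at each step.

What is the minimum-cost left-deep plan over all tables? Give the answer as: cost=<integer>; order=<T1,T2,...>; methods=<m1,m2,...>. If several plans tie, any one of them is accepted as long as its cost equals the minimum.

Selinger DP (subsets sized 1..n):
  {A}: scan cost=80, card=80
  {C}: scan cost=400, card=400
  {D}: scan cost=150, card=150
  {B}: scan cost=80, card=80
  {AC}: card=800; try (A,hash)→1920, (C,merge)→4720, (A,merge)→5040, (C,hash)→7360, (C,nl)→32080, (A,nl)→32400; best=1920 via (A,hash)
  {AD}: card=150; try (A,hash)→1420, (D,merge)→2070, (A,merge)→2140, (D,hash)→2560, (D,nl)→12080, (A,nl)→12150; best=1420 via (A,hash)
  {BC}: card=800; try (B,hash)→1920, (C,merge)→4720, (B,merge)→5040, (C,hash)→7360, (C,nl)→32080, (B,nl)→32400; best=1920 via (B,hash)
  {ACD}: card=1500; try (D,hash)→5120, (C,merge)→6770, (C,hash)→8770, (D,merge)→12070, (C,nl)→61420, (D,nl)→121920; best=5120 via (D,hash)
  {ABC}: card=1600; try (B,hash)→3840, (A,hash)→3840, (B,merge)→11360, (A,merge)→11360, (B,nl)→65920, (A,nl)→65920; best=3840 via (B,hash)
  {ABCD}: card=3000; try (B,hash)→7740, (D,hash)→7840, (B,merge)→23760, (D,merge)→24390, (B,nl)→125120, (D,nl)→243840; best=7740 via (B,hash)

cost=7740; order=C,A,D,B; methods=hash,hash,hash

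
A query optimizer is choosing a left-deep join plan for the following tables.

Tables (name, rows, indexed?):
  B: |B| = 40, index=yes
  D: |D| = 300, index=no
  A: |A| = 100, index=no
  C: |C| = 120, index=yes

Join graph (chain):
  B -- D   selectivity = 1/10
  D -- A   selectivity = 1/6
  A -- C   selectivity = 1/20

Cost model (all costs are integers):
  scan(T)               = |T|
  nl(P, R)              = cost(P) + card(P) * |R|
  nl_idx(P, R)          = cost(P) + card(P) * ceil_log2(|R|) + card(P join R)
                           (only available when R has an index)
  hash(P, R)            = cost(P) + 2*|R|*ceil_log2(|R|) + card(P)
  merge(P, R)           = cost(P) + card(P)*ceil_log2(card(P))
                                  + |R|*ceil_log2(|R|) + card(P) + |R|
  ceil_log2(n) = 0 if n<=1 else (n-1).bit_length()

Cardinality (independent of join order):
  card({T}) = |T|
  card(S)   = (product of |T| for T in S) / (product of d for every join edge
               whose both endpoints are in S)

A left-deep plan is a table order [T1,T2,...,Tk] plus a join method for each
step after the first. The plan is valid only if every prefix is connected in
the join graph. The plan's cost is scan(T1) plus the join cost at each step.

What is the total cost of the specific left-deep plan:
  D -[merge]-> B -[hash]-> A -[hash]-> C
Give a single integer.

27860

step 1: scan D: cost=300, card=300
step 2: join B via merge
    card(P join B) = 300*40/(10) = 1200
    cost = 300 + 300*9 + 40*6 + 300 + 40 = 3580
step 3: join A via hash
    card(P join A) = 1200*100/(6) = 20000
    cost = 3580 + 2*100*7 + 1200 = 6180
step 4: join C via hash
    card(P join C) = 20000*120/(20) = 120000
    cost = 6180 + 2*120*7 + 20000 = 27860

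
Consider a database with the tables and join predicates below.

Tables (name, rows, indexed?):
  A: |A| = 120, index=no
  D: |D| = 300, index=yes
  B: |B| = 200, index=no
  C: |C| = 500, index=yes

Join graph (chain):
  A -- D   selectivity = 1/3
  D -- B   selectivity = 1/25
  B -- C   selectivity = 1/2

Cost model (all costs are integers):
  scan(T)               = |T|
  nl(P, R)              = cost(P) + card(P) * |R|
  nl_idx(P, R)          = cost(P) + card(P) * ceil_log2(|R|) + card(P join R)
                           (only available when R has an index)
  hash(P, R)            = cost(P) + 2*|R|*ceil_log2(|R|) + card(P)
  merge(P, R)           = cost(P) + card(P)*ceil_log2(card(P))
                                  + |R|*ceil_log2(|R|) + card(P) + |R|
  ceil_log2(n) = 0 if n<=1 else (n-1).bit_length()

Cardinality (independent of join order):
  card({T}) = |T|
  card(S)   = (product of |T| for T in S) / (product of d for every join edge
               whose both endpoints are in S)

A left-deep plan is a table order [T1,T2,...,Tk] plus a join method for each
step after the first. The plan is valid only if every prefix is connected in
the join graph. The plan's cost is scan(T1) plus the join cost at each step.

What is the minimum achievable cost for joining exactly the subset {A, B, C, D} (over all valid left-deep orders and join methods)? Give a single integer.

112880

Selinger DP over subsets of {A,B,C,D}:
  {A}: scan cost=120, card=120
  {D}: scan cost=300, card=300
  {B}: scan cost=200, card=200
  {C}: scan cost=500, card=500
  {AD}: card=12000; try (A,hash)→2280, (D,merge)→4080, (A,merge)→4260, (D,hash)→5640, (D,nl_idx)→13200, (D,nl)→36120 …(+1); best=2280 via (A,hash)
  {BD}: card=2400; try (B,hash)→3800, (D,nl_idx)→4400, (D,merge)→5000, (B,merge)→5100, (D,hash)→5800, (D,nl)→60200 …(+1); best=3800 via (B,hash)
  {BC}: card=50000; try (B,hash)→4200, (C,merge)→7000, (B,merge)→7300, (C,hash)→9400, (C,nl_idx)→52000, (C,nl)→100200 …(+1); best=4200 via (B,hash)
  {ABD}: card=96000; try (A,hash)→7880, (B,hash)→17480, (A,merge)→35960, (B,merge)→184080, (A,nl)→291800, (B,nl)→2402280; best=7880 via (A,hash)
  {BCD}: card=600000; try (C,hash)→15200, (C,merge)→40000, (D,hash)→59600, (C,nl_idx)→625400, (D,merge)→857200, (D,nl_idx)→1054200 …(+2); best=15200 via (C,hash)
  {ABCD}: card=24000000; try (C,hash)→112880, (A,hash)→616880, (C,merge)→1740880, (A,merge)→12616160, (C,nl_idx)→24871880, (C,nl)→48007880 …(+1); best=112880 via (C,hash)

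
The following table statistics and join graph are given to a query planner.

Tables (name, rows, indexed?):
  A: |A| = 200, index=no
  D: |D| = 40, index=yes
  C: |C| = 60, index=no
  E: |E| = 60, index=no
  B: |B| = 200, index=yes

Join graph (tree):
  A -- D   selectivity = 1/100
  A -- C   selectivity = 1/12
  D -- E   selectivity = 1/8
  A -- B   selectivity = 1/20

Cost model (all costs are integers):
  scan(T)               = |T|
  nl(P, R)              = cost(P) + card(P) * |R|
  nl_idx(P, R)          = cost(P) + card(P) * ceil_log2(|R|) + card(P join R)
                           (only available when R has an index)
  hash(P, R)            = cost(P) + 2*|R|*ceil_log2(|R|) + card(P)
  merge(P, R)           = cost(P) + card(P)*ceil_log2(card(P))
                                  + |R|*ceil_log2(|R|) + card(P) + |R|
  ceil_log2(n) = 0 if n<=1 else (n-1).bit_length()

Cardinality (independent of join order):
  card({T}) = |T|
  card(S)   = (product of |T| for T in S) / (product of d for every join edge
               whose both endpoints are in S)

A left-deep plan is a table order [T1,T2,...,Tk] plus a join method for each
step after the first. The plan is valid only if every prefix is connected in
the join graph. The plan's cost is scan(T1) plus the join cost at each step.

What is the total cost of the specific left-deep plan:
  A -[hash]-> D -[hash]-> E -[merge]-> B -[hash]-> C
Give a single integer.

16800

step 1: scan A: cost=200, card=200
step 2: join D via hash
    card(P join D) = 200*40/(100) = 80
    cost = 200 + 2*40*6 + 200 = 880
step 3: join E via hash
    card(P join E) = 80*60/(8) = 600
    cost = 880 + 2*60*6 + 80 = 1680
step 4: join B via merge
    card(P join B) = 600*200/(20) = 6000
    cost = 1680 + 600*10 + 200*8 + 600 + 200 = 10080
step 5: join C via hash
    card(P join C) = 6000*60/(12) = 30000
    cost = 10080 + 2*60*6 + 6000 = 16800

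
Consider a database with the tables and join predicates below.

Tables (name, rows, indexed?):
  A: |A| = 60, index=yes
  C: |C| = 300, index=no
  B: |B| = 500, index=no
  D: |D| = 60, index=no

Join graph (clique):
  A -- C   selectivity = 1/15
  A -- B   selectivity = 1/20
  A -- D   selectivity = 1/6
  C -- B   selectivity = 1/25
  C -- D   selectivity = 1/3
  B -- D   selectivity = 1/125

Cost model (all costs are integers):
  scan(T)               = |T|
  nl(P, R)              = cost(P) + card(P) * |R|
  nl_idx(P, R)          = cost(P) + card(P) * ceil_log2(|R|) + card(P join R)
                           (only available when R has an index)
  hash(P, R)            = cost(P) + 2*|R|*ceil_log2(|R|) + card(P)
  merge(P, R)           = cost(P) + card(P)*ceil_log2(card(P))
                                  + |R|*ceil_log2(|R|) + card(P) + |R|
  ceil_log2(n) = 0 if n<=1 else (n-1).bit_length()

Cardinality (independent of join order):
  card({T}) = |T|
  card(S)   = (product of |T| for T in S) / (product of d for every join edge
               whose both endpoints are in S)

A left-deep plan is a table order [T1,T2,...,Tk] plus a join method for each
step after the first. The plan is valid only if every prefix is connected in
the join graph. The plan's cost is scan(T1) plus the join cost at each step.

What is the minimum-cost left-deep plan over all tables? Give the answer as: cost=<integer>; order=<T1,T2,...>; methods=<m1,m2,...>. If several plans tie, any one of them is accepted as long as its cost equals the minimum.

cost=6640; order=B,D,A,C; methods=hash,hash,merge

Selinger DP (subsets sized 1..n):
  {A}: scan cost=60, card=60
  {C}: scan cost=300, card=300
  {B}: scan cost=500, card=500
  {D}: scan cost=60, card=60
  {AC}: card=1200; try (A,hash)→1320, (A,nl_idx)→3300, (C,merge)→3480, (A,merge)→3720, (C,hash)→5520, (C,nl)→18060 …(+1); best=1320 via (A,hash)
  {AB}: card=1500; try (A,hash)→1720, (A,nl_idx)→5000, (B,merge)→5480, (A,merge)→5920, (B,hash)→9120, (B,nl)→30060 …(+1); best=1720 via (A,hash)
  {AD}: card=600; try (D,hash)→840, (A,hash)→840, (D,merge)→900, (A,merge)→900, (A,nl_idx)→1020, (D,nl)→3660 …(+1); best=840 via (D,hash)
  {BC}: card=6000; try (C,hash)→6400, (B,merge)→8300, (C,merge)→8500, (B,hash)→9600, (B,nl)→150300, (C,nl)→150500; best=6400 via (C,hash)
  {CD}: card=6000; try (D,hash)→1320, (C,merge)→3480, (D,merge)→3720, (C,hash)→5520, (C,nl)→18060, (D,nl)→18300; best=1320 via (D,hash)
  {BD}: card=240; try (D,hash)→1720, (B,merge)→5480, (D,merge)→5920, (B,hash)→9120, (B,nl)→30060, (D,nl)→30500; best=1720 via (D,hash)
  {ABC}: card=1200; try (C,hash)→8620, (B,hash)→11520, (A,hash)→13120, (B,merge)→20720, (C,merge)→22720, (A,nl_idx)→43600 …(+4); best=8620 via (C,hash)
  {ACD}: card=4000; try (D,hash)→3240, (C,hash)→6840, (A,hash)→8040, (C,merge)→10440, (D,merge)→16140, (A,nl_idx)→41320 …(+4); best=3240 via (D,hash)
  {ABD}: card=120; try (A,hash)→2680, (A,nl_idx)→3280, (D,hash)→3940, (A,merge)→4300, (B,hash)→10440, (B,merge)→12440 …(+4); best=2680 via (A,hash)
  {BCD}: card=960; try (C,merge)→6880, (C,hash)→7360, (D,hash)→13120, (B,hash)→16320, (C,nl)→73720, (B,merge)→90320 …(+3); best=6880 via (C,merge)
  {ABCD}: card=32; try (C,merge)→6640, (C,hash)→8200, (A,hash)→8560, (D,hash)→10540, (A,nl_idx)→12672, (B,hash)→16240 …(+7); best=6640 via (C,merge)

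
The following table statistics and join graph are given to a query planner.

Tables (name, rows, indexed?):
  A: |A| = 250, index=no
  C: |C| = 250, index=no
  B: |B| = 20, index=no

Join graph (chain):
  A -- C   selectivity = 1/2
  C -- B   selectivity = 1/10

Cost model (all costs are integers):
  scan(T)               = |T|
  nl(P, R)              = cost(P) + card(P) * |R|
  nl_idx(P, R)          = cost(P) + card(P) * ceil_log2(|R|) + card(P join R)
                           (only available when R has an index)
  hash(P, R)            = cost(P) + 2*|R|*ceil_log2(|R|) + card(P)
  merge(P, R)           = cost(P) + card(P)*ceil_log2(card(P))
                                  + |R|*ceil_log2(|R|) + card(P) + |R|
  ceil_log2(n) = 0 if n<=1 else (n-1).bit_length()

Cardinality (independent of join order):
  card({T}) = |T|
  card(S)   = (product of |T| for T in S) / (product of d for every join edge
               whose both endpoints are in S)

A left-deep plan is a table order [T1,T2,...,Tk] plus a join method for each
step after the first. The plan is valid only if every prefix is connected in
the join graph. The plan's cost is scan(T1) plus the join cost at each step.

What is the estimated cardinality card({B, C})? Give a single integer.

500

Tables in S: B(20), C(250)
Edges inside S: C-B(d=10)
numerator = 20 * 250 = 5000
denominator = 10 = 10
card(S) = 5000 / 10 = 500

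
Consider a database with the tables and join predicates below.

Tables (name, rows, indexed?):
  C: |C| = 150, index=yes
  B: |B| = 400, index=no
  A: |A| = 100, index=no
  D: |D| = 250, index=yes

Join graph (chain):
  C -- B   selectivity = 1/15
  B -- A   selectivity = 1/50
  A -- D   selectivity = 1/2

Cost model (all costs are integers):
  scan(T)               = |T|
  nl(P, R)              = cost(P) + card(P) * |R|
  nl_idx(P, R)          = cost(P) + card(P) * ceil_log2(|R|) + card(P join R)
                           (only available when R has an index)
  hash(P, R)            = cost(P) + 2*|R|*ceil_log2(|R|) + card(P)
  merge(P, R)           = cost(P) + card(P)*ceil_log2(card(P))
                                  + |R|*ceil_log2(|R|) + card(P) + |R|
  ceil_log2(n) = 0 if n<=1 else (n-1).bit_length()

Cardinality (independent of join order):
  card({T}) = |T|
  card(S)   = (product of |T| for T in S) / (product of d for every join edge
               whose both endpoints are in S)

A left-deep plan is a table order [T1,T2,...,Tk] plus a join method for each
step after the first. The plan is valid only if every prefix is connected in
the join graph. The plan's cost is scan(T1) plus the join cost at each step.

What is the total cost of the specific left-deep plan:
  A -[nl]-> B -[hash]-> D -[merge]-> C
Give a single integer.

1846250

step 1: scan A: cost=100, card=100
step 2: join B via nl
    card(P join B) = 100*400/(50) = 800
    cost = 100 + 100*400 = 40100
step 3: join D via hash
    card(P join D) = 800*250/(2) = 100000
    cost = 40100 + 2*250*8 + 800 = 44900
step 4: join C via merge
    card(P join C) = 100000*150/(15) = 1000000
    cost = 44900 + 100000*17 + 150*8 + 100000 + 150 = 1846250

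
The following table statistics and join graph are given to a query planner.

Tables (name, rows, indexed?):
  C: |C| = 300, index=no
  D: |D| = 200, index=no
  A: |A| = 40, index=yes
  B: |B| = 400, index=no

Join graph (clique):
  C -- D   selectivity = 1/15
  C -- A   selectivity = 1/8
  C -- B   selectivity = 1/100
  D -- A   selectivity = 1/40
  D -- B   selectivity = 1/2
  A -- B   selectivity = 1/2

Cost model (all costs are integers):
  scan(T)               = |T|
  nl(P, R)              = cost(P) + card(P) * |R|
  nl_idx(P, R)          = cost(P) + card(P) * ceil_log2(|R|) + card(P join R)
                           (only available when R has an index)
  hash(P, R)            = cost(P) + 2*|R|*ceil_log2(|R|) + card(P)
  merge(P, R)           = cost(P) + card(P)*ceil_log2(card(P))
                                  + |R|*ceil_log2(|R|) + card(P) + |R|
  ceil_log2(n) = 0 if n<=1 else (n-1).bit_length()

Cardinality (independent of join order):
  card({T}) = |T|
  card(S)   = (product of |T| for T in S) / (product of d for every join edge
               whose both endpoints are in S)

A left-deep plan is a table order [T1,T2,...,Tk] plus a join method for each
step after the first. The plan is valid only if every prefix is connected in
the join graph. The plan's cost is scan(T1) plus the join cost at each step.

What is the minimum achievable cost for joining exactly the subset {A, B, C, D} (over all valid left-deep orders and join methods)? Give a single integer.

Selinger DP over subsets of {A,B,C,D}:
  {C}: scan cost=300, card=300
  {D}: scan cost=200, card=200
  {A}: scan cost=40, card=40
  {B}: scan cost=400, card=400
  {CD}: card=4000; try (D,hash)→3800, (C,merge)→5000, (D,merge)→5100, (C,hash)→5800, (C,nl)→60200, (D,nl)→60300; best=3800 via (D,hash)
  {AC}: card=1500; try (A,hash)→1080, (C,merge)→3320, (A,merge)→3580, (A,nl_idx)→3600, (C,hash)→5480, (C,nl)→12040 …(+1); best=1080 via (A,hash)
  {BC}: card=1200; try (C,hash)→6200, (B,merge)→7300, (C,merge)→7400, (B,hash)→7800, (B,nl)→120300, (C,nl)→120400; best=6200 via (C,hash)
  {AD}: card=200; try (A,hash)→880, (A,nl_idx)→1600, (D,merge)→2120, (A,merge)→2280, (D,hash)→3280, (D,nl)→8040 …(+1); best=880 via (A,hash)
  {BD}: card=40000; try (D,hash)→4000, (B,merge)→6000, (D,merge)→6200, (B,hash)→7600, (B,nl)→80200, (D,nl)→80400; best=4000 via (D,hash)
  {AB}: card=8000; try (A,hash)→1280, (B,merge)→4320, (A,merge)→4680, (B,hash)→7280, (A,nl_idx)→10800, (B,nl)→16040 …(+1); best=1280 via (A,hash)
  {ACD}: card=500; try (C,merge)→5680, (D,hash)→5780, (C,hash)→6480, (A,hash)→8280, (D,merge)→20880, (A,nl_idx)→28300 …(+4); best=5680 via (C,merge)
  {BCD}: card=8000; try (D,hash)→10600, (B,hash)→15000, (D,merge)→22400, (C,hash)→49400, (B,merge)→59800, (D,nl)→246200 …(+3); best=10600 via (D,hash)
  {ABC}: card=3000; try (A,hash)→7880, (B,hash)→9780, (C,hash)→14680, (A,nl_idx)→16400, (A,merge)→20880, (B,merge)→23080 …(+4); best=7880 via (A,hash)
  {ABD}: card=20000; try (B,merge)→6680, (B,hash)→8280, (D,hash)→12480, (A,hash)→44480, (B,nl)→80880, (D,merge)→115080 …(+4); best=6680 via (B,merge)
  {ABCD}: card=500; try (B,hash)→13380, (D,hash)→14080, (B,merge)→14680, (A,hash)→19080, (C,hash)→32080, (D,merge)→48680 …(+7); best=13380 via (B,hash)

13380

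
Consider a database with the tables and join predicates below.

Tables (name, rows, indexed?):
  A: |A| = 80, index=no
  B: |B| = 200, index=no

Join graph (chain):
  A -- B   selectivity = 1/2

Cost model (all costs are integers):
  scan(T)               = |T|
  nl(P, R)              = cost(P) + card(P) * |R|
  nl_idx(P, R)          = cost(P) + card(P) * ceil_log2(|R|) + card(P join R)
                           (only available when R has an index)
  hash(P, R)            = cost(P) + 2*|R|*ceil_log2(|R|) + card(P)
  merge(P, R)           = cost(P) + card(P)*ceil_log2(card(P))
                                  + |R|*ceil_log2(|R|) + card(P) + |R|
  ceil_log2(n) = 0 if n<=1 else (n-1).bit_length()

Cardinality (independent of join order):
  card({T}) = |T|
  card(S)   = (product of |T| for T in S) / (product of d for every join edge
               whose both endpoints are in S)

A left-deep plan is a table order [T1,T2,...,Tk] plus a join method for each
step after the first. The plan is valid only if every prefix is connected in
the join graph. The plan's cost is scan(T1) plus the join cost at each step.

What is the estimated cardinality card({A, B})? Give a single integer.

Tables in S: A(80), B(200)
Edges inside S: A-B(d=2)
numerator = 80 * 200 = 16000
denominator = 2 = 2
card(S) = 16000 / 2 = 8000

8000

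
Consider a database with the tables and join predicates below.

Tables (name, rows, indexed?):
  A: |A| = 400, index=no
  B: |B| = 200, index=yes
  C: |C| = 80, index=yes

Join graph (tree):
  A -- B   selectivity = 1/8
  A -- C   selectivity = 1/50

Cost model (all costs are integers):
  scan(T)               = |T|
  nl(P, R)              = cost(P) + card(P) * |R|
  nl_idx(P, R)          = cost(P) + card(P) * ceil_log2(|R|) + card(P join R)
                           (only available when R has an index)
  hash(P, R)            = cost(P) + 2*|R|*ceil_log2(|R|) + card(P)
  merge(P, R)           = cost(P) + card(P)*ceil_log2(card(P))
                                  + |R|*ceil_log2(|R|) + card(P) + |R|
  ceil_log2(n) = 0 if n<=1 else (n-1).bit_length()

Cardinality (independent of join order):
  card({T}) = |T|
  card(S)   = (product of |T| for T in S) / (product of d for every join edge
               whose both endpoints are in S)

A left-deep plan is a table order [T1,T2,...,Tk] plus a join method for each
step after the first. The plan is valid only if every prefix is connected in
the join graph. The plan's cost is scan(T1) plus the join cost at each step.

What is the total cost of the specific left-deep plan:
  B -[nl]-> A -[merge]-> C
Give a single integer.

230840

step 1: scan B: cost=200, card=200
step 2: join A via nl
    card(P join A) = 200*400/(8) = 10000
    cost = 200 + 200*400 = 80200
step 3: join C via merge
    card(P join C) = 10000*80/(50) = 16000
    cost = 80200 + 10000*14 + 80*7 + 10000 + 80 = 230840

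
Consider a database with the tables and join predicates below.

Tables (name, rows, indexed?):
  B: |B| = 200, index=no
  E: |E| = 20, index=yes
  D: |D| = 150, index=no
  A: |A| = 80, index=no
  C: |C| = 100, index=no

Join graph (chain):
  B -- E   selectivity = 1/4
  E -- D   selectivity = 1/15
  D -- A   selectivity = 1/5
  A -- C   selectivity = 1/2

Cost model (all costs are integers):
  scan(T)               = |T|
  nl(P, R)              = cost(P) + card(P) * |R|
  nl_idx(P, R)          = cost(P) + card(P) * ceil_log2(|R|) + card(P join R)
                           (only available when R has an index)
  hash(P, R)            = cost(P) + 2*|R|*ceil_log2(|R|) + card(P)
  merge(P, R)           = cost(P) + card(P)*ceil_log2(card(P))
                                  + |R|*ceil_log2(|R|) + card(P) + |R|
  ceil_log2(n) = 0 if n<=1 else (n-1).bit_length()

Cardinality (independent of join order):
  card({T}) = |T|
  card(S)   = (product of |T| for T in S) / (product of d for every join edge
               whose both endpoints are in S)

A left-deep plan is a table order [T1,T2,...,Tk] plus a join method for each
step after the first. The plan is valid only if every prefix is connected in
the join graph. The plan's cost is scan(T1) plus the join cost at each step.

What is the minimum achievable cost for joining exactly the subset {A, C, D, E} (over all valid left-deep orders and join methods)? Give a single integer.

Selinger DP over subsets of {A,C,D,E}:
  {E}: scan cost=20, card=20
  {D}: scan cost=150, card=150
  {A}: scan cost=80, card=80
  {C}: scan cost=100, card=100
  {DE}: card=200; try (E,hash)→500, (E,nl_idx)→1100, (D,merge)→1490, (E,merge)→1620, (D,hash)→2440, (D,nl)→3020 …(+1); best=500 via (E,hash)
  {AD}: card=2400; try (A,hash)→1420, (D,merge)→2070, (A,merge)→2140, (D,hash)→2560, (D,nl)→12080, (A,nl)→12150; best=1420 via (A,hash)
  {AC}: card=4000; try (A,hash)→1320, (C,merge)→1520, (A,merge)→1540, (C,hash)→1560, (C,nl)→8080, (A,nl)→8100; best=1320 via (A,hash)
  {ADE}: card=3200; try (A,hash)→1820, (A,merge)→2940, (E,hash)→4020, (A,nl)→16500, (E,nl_idx)→16620, (E,merge)→32740 …(+1); best=1820 via (A,hash)
  {ACD}: card=120000; try (C,hash)→5220, (D,hash)→7720, (C,merge)→33420, (D,merge)→54670, (C,nl)→241420, (D,nl)→601320; best=5220 via (C,hash)
  {ACDE}: card=160000; try (C,hash)→6420, (C,merge)→44220, (E,hash)→125420, (C,nl)→321820, (E,nl_idx)→765220, (E,merge)→2165340 …(+1); best=6420 via (C,hash)

6420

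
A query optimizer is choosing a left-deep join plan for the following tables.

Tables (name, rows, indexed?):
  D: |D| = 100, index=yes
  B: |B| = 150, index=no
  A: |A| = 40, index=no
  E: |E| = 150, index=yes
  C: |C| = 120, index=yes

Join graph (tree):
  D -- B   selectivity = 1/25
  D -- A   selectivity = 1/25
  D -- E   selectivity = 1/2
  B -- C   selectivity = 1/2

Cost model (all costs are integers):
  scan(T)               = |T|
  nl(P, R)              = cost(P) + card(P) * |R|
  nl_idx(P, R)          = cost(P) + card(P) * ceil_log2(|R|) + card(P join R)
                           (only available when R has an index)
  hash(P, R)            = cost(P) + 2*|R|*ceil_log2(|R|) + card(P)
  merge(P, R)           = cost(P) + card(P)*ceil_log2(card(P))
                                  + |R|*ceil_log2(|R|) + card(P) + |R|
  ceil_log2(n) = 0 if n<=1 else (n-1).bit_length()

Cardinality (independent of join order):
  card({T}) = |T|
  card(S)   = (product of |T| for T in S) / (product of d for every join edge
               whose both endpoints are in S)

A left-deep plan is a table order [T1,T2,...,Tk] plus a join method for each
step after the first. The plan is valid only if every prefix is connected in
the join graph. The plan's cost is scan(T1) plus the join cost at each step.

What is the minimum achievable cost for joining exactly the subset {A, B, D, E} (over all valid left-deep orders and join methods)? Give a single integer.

6140

Selinger DP over subsets of {A,B,D,E}:
  {D}: scan cost=100, card=100
  {B}: scan cost=150, card=150
  {A}: scan cost=40, card=40
  {E}: scan cost=150, card=150
  {BD}: card=600; try (D,hash)→1700, (D,nl_idx)→1800, (B,merge)→2250, (D,merge)→2300, (B,hash)→2600, (B,nl)→15100 …(+1); best=1700 via (D,hash)
  {AD}: card=160; try (D,nl_idx)→480, (A,hash)→680, (D,merge)→1120, (A,merge)→1180, (D,hash)→1480, (D,nl)→4040 …(+1); best=480 via (D,nl_idx)
  {DE}: card=7500; try (D,hash)→1700, (E,merge)→2250, (D,merge)→2300, (E,hash)→2600, (E,nl_idx)→8400, (D,nl_idx)→8700 …(+2); best=1700 via (D,hash)
  {ABD}: card=960; try (A,hash)→2780, (B,hash)→3040, (B,merge)→3270, (A,merge)→8580, (B,nl)→24480, (A,nl)→25700; best=2780 via (A,hash)
  {BDE}: card=45000; try (E,hash)→4700, (E,merge)→9650, (B,hash)→11600, (E,nl_idx)→51500, (E,nl)→91700, (B,merge)→108050 …(+1); best=4700 via (E,hash)
  {ADE}: card=12000; try (E,hash)→3040, (E,merge)→3270, (A,hash)→9680, (E,nl_idx)→13760, (E,nl)→24480, (A,merge)→106980 …(+1); best=3040 via (E,hash)
  {ABDE}: card=72000; try (E,hash)→6140, (E,merge)→14690, (B,hash)→17440, (A,hash)→50180, (E,nl_idx)→82460, (E,nl)→146780 …(+4); best=6140 via (E,hash)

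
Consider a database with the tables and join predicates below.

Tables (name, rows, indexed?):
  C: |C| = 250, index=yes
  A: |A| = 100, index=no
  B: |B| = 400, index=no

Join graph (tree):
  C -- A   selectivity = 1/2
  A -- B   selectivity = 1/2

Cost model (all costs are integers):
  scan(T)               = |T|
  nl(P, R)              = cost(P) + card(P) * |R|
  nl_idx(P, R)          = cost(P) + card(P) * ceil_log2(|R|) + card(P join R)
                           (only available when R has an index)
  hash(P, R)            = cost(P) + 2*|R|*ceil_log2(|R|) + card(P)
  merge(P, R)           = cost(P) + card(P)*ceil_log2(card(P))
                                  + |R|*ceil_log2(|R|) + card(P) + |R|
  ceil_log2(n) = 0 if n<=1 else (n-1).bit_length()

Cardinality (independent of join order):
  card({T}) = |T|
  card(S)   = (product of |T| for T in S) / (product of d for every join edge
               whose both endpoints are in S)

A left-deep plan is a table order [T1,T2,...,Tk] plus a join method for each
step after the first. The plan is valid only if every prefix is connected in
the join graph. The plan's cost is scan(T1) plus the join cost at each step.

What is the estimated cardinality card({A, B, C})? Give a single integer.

Tables in S: A(100), B(400), C(250)
Edges inside S: C-A(d=2), A-B(d=2)
numerator = 100 * 400 * 250 = 10000000
denominator = 2 * 2 = 4
card(S) = 10000000 / 4 = 2500000

2500000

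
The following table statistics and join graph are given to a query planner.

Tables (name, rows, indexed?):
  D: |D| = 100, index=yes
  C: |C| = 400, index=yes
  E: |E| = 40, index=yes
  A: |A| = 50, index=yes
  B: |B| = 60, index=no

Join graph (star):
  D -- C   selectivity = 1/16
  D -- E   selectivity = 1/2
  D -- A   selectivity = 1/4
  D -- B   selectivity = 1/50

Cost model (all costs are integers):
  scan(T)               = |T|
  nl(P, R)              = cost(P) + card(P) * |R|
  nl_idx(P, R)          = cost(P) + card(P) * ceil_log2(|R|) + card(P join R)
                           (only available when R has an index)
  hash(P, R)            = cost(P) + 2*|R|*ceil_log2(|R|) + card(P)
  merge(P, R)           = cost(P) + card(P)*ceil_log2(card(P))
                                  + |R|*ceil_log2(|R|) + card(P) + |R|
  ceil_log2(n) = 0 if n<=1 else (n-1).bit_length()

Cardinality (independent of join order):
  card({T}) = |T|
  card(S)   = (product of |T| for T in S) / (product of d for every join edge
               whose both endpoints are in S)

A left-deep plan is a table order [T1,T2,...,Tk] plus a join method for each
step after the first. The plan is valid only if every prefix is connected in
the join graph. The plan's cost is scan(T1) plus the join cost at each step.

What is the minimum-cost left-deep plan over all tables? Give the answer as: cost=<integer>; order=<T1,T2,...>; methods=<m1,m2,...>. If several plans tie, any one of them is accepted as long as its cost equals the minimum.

Selinger DP (subsets sized 1..n):
  {D}: scan cost=100, card=100
  {C}: scan cost=400, card=400
  {E}: scan cost=40, card=40
  {A}: scan cost=50, card=50
  {B}: scan cost=60, card=60
  {CD}: card=2500; try (D,hash)→2200, (C,nl_idx)→3500, (C,merge)→4900, (D,merge)→5200, (D,nl_idx)→5700, (C,hash)→7400 …(+2); best=2200 via (D,hash)
  {DE}: card=2000; try (E,hash)→680, (D,merge)→1120, (E,merge)→1180, (D,hash)→1480, (D,nl_idx)→2320, (E,nl_idx)→2700 …(+2); best=680 via (E,hash)
  {AD}: card=1250; try (A,hash)→800, (D,merge)→1200, (A,merge)→1250, (D,hash)→1500, (D,nl_idx)→1650, (A,nl_idx)→1950 …(+2); best=800 via (A,hash)
  {BD}: card=120; try (D,nl_idx)→600, (B,hash)→920, (D,merge)→1280, (B,merge)→1320, (D,hash)→1520, (D,nl)→6060 …(+1); best=600 via (D,nl_idx)
  {CDE}: card=50000; try (E,hash)→5180, (C,hash)→9880, (C,merge)→28680, (E,merge)→34980, (E,nl_idx)→67200, (C,nl_idx)→68680 …(+2); best=5180 via (E,hash)
  {ACD}: card=31250; try (A,hash)→5300, (C,hash)→9250, (C,merge)→19800, (A,merge)→35050, (C,nl_idx)→43300, (A,nl_idx)→48450 …(+2); best=5300 via (A,hash)
  {BCD}: card=3000; try (C,nl_idx)→4680, (B,hash)→5420, (C,merge)→5560, (C,hash)→7920, (B,merge)→35120, (C,nl)→48600 …(+1); best=4680 via (C,nl_idx)
  {ADE}: card=25000; try (E,hash)→2530, (A,hash)→3280, (E,merge)→16080, (A,merge)→25030, (E,nl_idx)→33300, (A,nl_idx)→37680 …(+2); best=2530 via (E,hash)
  {BDE}: card=2400; try (E,hash)→1200, (E,merge)→1840, (B,hash)→3400, (E,nl_idx)→3720, (E,nl)→5400, (B,merge)→25100 …(+1); best=1200 via (E,hash)
  {ABD}: card=1500; try (A,hash)→1320, (A,merge)→1910, (B,hash)→2770, (A,nl_idx)→2820, (A,nl)→6600, (B,merge)→16220 …(+1); best=1320 via (A,hash)
  {ACDE}: card=625000; try (C,hash)→34730, (E,hash)→37030, (A,hash)→55780, (C,merge)→406530, (E,merge)→505580, (E,nl_idx)→817800 …(+6); best=34730 via (C,hash)
  {BCDE}: card=60000; try (E,hash)→8160, (C,hash)→10800, (C,merge)→36400, (E,merge)→43960, (B,hash)→55900, (E,nl_idx)→82680 …(+5); best=8160 via (E,hash)
  {ABCD}: card=37500; try (A,hash)→8280, (C,hash)→10020, (C,merge)→23320, (B,hash)→37270, (A,merge)→44030, (C,nl_idx)→52320 …(+5); best=8280 via (A,hash)
  {ABDE}: card=30000; try (E,hash)→3300, (A,hash)→4200, (E,merge)→19600, (B,hash)→28250, (A,merge)→32750, (E,nl_idx)→40320 …(+5); best=3300 via (E,hash)
  {ABCDE}: card=750000; try (C,hash)→40500, (E,hash)→46260, (A,hash)→68760, (C,merge)→487300, (E,merge)→646060, (B,hash)→660450 …(+9); best=40500 via (C,hash)

cost=40500; order=B,D,A,E,C; methods=nl_idx,hash,hash,hash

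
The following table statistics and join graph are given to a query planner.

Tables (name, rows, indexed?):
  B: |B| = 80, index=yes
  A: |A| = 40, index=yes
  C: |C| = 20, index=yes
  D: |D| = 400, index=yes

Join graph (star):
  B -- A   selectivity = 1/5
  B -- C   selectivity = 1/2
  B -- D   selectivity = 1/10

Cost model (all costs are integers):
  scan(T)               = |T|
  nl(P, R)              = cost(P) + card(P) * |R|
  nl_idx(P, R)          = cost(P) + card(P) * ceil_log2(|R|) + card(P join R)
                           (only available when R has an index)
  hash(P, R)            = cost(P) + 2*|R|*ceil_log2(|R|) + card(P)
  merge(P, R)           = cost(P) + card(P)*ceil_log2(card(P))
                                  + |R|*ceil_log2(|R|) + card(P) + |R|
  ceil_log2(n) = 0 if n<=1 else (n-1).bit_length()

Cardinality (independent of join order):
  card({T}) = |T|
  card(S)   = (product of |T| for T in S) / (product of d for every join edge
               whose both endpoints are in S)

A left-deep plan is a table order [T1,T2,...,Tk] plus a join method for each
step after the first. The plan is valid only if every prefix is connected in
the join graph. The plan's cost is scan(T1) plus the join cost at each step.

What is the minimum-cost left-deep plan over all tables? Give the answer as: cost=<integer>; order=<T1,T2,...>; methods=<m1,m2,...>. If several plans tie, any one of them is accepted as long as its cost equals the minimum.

cost=15080; order=B,A,C,D; methods=hash,hash,hash

Selinger DP (subsets sized 1..n):
  {B}: scan cost=80, card=80
  {A}: scan cost=40, card=40
  {C}: scan cost=20, card=20
  {D}: scan cost=400, card=400
  {AB}: card=640; try (A,hash)→640, (B,merge)→960, (B,nl_idx)→960, (A,merge)→1000, (B,hash)→1200, (A,nl_idx)→1200 …(+2); best=640 via (A,hash)
  {BC}: card=800; try (C,hash)→360, (B,merge)→780, (C,merge)→840, (B,nl_idx)→960, (B,hash)→1160, (C,nl_idx)→1280 …(+2); best=360 via (C,hash)
  {BD}: card=3200; try (B,hash)→1920, (D,nl_idx)→4000, (D,merge)→4720, (B,merge)→5040, (B,nl_idx)→6400, (D,hash)→7360 …(+2); best=1920 via (B,hash)
  {ABC}: card=6400; try (C,hash)→1480, (A,hash)→1640, (C,merge)→7800, (A,merge)→9440, (C,nl_idx)→10240, (A,nl_idx)→11560 …(+2); best=1480 via (C,hash)
  {ABD}: card=25600; try (A,hash)→5600, (D,hash)→8480, (D,merge)→11680, (D,nl_idx)→32000, (A,merge)→43800, (A,nl_idx)→46720 …(+2); best=5600 via (A,hash)
  {BCD}: card=32000; try (C,hash)→5320, (D,hash)→8360, (D,merge)→13160, (D,nl_idx)→39560, (C,merge)→43640, (C,nl_idx)→49920 …(+2); best=5320 via (C,hash)
  {ABCD}: card=256000; try (D,hash)→15080, (C,hash)→31400, (A,hash)→37800, (D,merge)→95080, (D,nl_idx)→315080, (C,nl_idx)→389600 …(+6); best=15080 via (D,hash)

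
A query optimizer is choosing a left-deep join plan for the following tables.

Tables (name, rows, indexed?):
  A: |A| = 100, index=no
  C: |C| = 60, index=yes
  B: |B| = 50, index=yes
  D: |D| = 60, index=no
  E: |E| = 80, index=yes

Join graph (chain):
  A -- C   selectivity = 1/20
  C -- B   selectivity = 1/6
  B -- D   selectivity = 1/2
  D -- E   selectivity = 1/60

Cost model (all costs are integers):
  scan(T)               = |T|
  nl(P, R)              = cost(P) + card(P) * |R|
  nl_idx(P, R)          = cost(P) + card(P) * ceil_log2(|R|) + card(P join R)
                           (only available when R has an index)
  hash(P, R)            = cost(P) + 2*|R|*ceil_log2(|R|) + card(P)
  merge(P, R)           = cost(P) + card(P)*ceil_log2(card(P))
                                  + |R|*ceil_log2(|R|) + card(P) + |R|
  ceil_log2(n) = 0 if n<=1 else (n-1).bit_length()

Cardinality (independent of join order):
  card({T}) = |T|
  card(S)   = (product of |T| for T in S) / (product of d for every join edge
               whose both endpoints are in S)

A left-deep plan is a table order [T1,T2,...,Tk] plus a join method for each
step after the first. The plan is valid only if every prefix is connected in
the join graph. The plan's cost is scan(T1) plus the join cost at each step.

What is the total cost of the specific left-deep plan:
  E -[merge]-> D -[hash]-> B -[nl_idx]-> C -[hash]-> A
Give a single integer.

step 1: scan E: cost=80, card=80
step 2: join D via merge
    card(P join D) = 80*60/(60) = 80
    cost = 80 + 80*7 + 60*6 + 80 + 60 = 1140
step 3: join B via hash
    card(P join B) = 80*50/(2) = 2000
    cost = 1140 + 2*50*6 + 80 = 1820
step 4: join C via nl_idx
    card(P join C) = 2000*60/(6) = 20000
    cost = 1820 + 2000*6 + 20000 = 33820
step 5: join A via hash
    card(P join A) = 20000*100/(20) = 100000
    cost = 33820 + 2*100*7 + 20000 = 55220

55220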